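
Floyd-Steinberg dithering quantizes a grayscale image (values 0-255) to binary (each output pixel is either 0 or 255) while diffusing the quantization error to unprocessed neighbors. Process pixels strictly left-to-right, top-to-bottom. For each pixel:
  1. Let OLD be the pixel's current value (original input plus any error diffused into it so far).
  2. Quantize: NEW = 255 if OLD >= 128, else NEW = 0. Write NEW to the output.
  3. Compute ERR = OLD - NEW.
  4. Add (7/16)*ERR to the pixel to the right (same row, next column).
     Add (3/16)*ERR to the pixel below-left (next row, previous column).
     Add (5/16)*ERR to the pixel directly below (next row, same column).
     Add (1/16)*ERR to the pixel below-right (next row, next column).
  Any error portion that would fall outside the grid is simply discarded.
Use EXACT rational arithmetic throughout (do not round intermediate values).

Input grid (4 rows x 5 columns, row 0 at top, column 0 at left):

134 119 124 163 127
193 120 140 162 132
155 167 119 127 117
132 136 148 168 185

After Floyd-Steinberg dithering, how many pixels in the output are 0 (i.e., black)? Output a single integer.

Answer: 9

Derivation:
(0,0): OLD=134 → NEW=255, ERR=-121
(0,1): OLD=1057/16 → NEW=0, ERR=1057/16
(0,2): OLD=39143/256 → NEW=255, ERR=-26137/256
(0,3): OLD=484689/4096 → NEW=0, ERR=484689/4096
(0,4): OLD=11715895/65536 → NEW=255, ERR=-4995785/65536
(1,0): OLD=42899/256 → NEW=255, ERR=-22381/256
(1,1): OLD=155013/2048 → NEW=0, ERR=155013/2048
(1,2): OLD=10978921/65536 → NEW=255, ERR=-5732759/65536
(1,3): OLD=36709173/262144 → NEW=255, ERR=-30137547/262144
(1,4): OLD=273789695/4194304 → NEW=0, ERR=273789695/4194304
(2,0): OLD=4648839/32768 → NEW=255, ERR=-3707001/32768
(2,1): OLD=125088445/1048576 → NEW=0, ERR=125088445/1048576
(2,2): OLD=2131203191/16777216 → NEW=0, ERR=2131203191/16777216
(2,3): OLD=41183600245/268435456 → NEW=255, ERR=-27267441035/268435456
(2,4): OLD=368390940659/4294967296 → NEW=0, ERR=368390940659/4294967296
(3,0): OLD=1996737687/16777216 → NEW=0, ERR=1996737687/16777216
(3,1): OLD=32493543243/134217728 → NEW=255, ERR=-1731977397/134217728
(3,2): OLD=732124050345/4294967296 → NEW=255, ERR=-363092610135/4294967296
(3,3): OLD=1059073672097/8589934592 → NEW=0, ERR=1059073672097/8589934592
(3,4): OLD=35651073390469/137438953472 → NEW=255, ERR=604140255109/137438953472
Output grid:
  Row 0: #.#.#  (2 black, running=2)
  Row 1: #.##.  (2 black, running=4)
  Row 2: #..#.  (3 black, running=7)
  Row 3: .##.#  (2 black, running=9)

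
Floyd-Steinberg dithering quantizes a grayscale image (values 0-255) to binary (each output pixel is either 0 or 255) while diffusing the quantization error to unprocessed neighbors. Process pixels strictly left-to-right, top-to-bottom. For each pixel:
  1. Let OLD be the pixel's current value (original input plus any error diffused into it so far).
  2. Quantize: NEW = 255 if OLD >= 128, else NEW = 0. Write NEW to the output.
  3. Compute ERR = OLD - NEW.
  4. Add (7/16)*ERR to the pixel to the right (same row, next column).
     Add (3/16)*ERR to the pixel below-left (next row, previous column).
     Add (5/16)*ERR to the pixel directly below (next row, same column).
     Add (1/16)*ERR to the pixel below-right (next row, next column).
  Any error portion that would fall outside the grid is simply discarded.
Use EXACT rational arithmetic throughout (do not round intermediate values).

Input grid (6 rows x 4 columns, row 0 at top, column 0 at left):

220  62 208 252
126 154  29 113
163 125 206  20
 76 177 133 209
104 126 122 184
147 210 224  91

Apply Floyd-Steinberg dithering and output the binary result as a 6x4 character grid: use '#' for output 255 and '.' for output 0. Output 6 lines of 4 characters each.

(0,0): OLD=220 → NEW=255, ERR=-35
(0,1): OLD=747/16 → NEW=0, ERR=747/16
(0,2): OLD=58477/256 → NEW=255, ERR=-6803/256
(0,3): OLD=984571/4096 → NEW=255, ERR=-59909/4096
(1,0): OLD=31697/256 → NEW=0, ERR=31697/256
(1,1): OLD=441527/2048 → NEW=255, ERR=-80713/2048
(1,2): OLD=237827/65536 → NEW=0, ERR=237827/65536
(1,3): OLD=113619589/1048576 → NEW=0, ERR=113619589/1048576
(2,0): OLD=6366925/32768 → NEW=255, ERR=-1988915/32768
(2,1): OLD=99141023/1048576 → NEW=0, ERR=99141023/1048576
(2,2): OLD=558581691/2097152 → NEW=255, ERR=23807931/2097152
(2,3): OLD=1981550511/33554432 → NEW=0, ERR=1981550511/33554432
(3,0): OLD=1254265085/16777216 → NEW=0, ERR=1254265085/16777216
(3,1): OLD=63777279011/268435456 → NEW=255, ERR=-4673762269/268435456
(3,2): OLD=626688704477/4294967296 → NEW=255, ERR=-468527956003/4294967296
(3,3): OLD=12399625915531/68719476736 → NEW=255, ERR=-5123840652149/68719476736
(4,0): OLD=532996518777/4294967296 → NEW=0, ERR=532996518777/4294967296
(4,1): OLD=5465618356203/34359738368 → NEW=255, ERR=-3296114927637/34359738368
(4,2): OLD=33944568024203/1099511627776 → NEW=0, ERR=33944568024203/1099511627776
(4,3): OLD=2944723799433277/17592186044416 → NEW=255, ERR=-1541283641892803/17592186044416
(5,0): OLD=92245620609705/549755813888 → NEW=255, ERR=-47942111931735/549755813888
(5,1): OLD=2734071926740671/17592186044416 → NEW=255, ERR=-1751935514585409/17592186044416
(5,2): OLD=1474717182949899/8796093022208 → NEW=255, ERR=-768286537713141/8796093022208
(5,3): OLD=7694906231608955/281474976710656 → NEW=0, ERR=7694906231608955/281474976710656
Row 0: #.##
Row 1: .#..
Row 2: #.#.
Row 3: .###
Row 4: .#.#
Row 5: ###.

Answer: #.##
.#..
#.#.
.###
.#.#
###.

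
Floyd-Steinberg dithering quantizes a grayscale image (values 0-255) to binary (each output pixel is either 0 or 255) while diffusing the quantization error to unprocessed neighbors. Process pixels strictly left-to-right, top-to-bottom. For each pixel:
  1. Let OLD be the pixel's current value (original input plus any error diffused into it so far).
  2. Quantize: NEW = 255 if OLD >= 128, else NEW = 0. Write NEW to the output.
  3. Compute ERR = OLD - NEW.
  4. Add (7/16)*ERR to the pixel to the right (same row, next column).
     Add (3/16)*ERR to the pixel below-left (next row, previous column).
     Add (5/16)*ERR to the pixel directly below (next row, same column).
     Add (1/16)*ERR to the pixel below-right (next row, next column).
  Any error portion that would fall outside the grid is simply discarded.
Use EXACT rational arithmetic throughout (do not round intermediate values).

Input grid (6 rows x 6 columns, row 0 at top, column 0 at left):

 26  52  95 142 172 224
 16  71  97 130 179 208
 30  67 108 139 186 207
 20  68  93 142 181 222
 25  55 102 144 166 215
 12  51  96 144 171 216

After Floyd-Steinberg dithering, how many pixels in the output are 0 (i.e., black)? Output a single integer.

(0,0): OLD=26 → NEW=0, ERR=26
(0,1): OLD=507/8 → NEW=0, ERR=507/8
(0,2): OLD=15709/128 → NEW=0, ERR=15709/128
(0,3): OLD=400779/2048 → NEW=255, ERR=-121461/2048
(0,4): OLD=4785869/32768 → NEW=255, ERR=-3569971/32768
(0,5): OLD=92450715/524288 → NEW=255, ERR=-41242725/524288
(1,0): OLD=4609/128 → NEW=0, ERR=4609/128
(1,1): OLD=134343/1024 → NEW=255, ERR=-126777/1024
(1,2): OLD=2425747/32768 → NEW=0, ERR=2425747/32768
(1,3): OLD=17183095/131072 → NEW=255, ERR=-16240265/131072
(1,4): OLD=606413541/8388608 → NEW=0, ERR=606413541/8388608
(1,5): OLD=27948851635/134217728 → NEW=255, ERR=-6276669005/134217728
(2,0): OLD=295549/16384 → NEW=0, ERR=295549/16384
(2,1): OLD=27437807/524288 → NEW=0, ERR=27437807/524288
(2,2): OLD=1032301069/8388608 → NEW=0, ERR=1032301069/8388608
(2,3): OLD=11562859365/67108864 → NEW=255, ERR=-5549900955/67108864
(2,4): OLD=334786390063/2147483648 → NEW=255, ERR=-212821940177/2147483648
(2,5): OLD=5275820607033/34359738368 → NEW=255, ERR=-3485912676807/34359738368
(3,0): OLD=297373421/8388608 → NEW=0, ERR=297373421/8388608
(3,1): OLD=8325834153/67108864 → NEW=0, ERR=8325834153/67108864
(3,2): OLD=93146603947/536870912 → NEW=255, ERR=-43755478613/536870912
(3,3): OLD=2391748547425/34359738368 → NEW=0, ERR=2391748547425/34359738368
(3,4): OLD=42961499806081/274877906944 → NEW=255, ERR=-27132366464639/274877906944
(3,5): OLD=619762044797679/4398046511104 → NEW=255, ERR=-501739815533841/4398046511104
(4,0): OLD=63715984899/1073741824 → NEW=0, ERR=63715984899/1073741824
(4,1): OLD=1832502357863/17179869184 → NEW=0, ERR=1832502357863/17179869184
(4,2): OLD=79166445599109/549755813888 → NEW=255, ERR=-61021286942331/549755813888
(4,3): OLD=823228461508089/8796093022208 → NEW=0, ERR=823228461508089/8796093022208
(4,4): OLD=22385692398136585/140737488355328 → NEW=255, ERR=-13502367132472055/140737488355328
(4,5): OLD=295450247899714207/2251799813685248 → NEW=255, ERR=-278758704590024033/2251799813685248
(5,0): OLD=13893320748837/274877906944 → NEW=0, ERR=13893320748837/274877906944
(5,1): OLD=785866335315701/8796093022208 → NEW=0, ERR=785866335315701/8796093022208
(5,2): OLD=8769043432842519/70368744177664 → NEW=0, ERR=8769043432842519/70368744177664
(5,3): OLD=456755507296465197/2251799813685248 → NEW=255, ERR=-117453445193273043/2251799813685248
(5,4): OLD=454128896958520189/4503599627370496 → NEW=0, ERR=454128896958520189/4503599627370496
(5,5): OLD=15523679796762729409/72057594037927936 → NEW=255, ERR=-2851006682908894271/72057594037927936
Output grid:
  Row 0: ...###  (3 black, running=3)
  Row 1: .#.#.#  (3 black, running=6)
  Row 2: ...###  (3 black, running=9)
  Row 3: ..#.##  (3 black, running=12)
  Row 4: ..#.##  (3 black, running=15)
  Row 5: ...#.#  (4 black, running=19)

Answer: 19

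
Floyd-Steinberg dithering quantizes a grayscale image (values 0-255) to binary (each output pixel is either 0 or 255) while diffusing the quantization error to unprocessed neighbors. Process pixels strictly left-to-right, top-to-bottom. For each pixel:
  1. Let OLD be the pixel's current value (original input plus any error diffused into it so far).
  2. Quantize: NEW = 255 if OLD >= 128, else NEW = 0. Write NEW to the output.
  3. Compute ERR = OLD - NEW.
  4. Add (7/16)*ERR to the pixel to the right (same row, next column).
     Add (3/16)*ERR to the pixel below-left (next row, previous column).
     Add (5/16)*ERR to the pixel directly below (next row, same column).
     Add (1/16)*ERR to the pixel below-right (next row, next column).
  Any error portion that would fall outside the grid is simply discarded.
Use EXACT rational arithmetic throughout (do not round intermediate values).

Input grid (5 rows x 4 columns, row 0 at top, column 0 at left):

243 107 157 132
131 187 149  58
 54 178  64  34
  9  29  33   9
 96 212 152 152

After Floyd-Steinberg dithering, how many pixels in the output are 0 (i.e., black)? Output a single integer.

(0,0): OLD=243 → NEW=255, ERR=-12
(0,1): OLD=407/4 → NEW=0, ERR=407/4
(0,2): OLD=12897/64 → NEW=255, ERR=-3423/64
(0,3): OLD=111207/1024 → NEW=0, ERR=111207/1024
(1,0): OLD=9365/64 → NEW=255, ERR=-6955/64
(1,1): OLD=82163/512 → NEW=255, ERR=-48397/512
(1,2): OLD=1927631/16384 → NEW=0, ERR=1927631/16384
(1,3): OLD=36718041/262144 → NEW=255, ERR=-30128679/262144
(2,0): OLD=18977/8192 → NEW=0, ERR=18977/8192
(2,1): OLD=43186203/262144 → NEW=255, ERR=-23660517/262144
(2,2): OLD=17732127/524288 → NEW=0, ERR=17732127/524288
(2,3): OLD=169734963/8388608 → NEW=0, ERR=169734963/8388608
(3,0): OLD=-30196495/4194304 → NEW=0, ERR=-30196495/4194304
(3,1): OLD=277227503/67108864 → NEW=0, ERR=277227503/67108864
(3,2): OLD=46739180753/1073741824 → NEW=0, ERR=46739180753/1073741824
(3,3): OLD=626738860343/17179869184 → NEW=0, ERR=626738860343/17179869184
(4,0): OLD=101495178013/1073741824 → NEW=0, ERR=101495178013/1073741824
(4,1): OLD=2253631976439/8589934592 → NEW=255, ERR=63198655479/8589934592
(4,2): OLD=48356544314231/274877906944 → NEW=255, ERR=-21737321956489/274877906944
(4,3): OLD=578446155092593/4398046511104 → NEW=255, ERR=-543055705238927/4398046511104
Output grid:
  Row 0: #.#.  (2 black, running=2)
  Row 1: ##.#  (1 black, running=3)
  Row 2: .#..  (3 black, running=6)
  Row 3: ....  (4 black, running=10)
  Row 4: .###  (1 black, running=11)

Answer: 11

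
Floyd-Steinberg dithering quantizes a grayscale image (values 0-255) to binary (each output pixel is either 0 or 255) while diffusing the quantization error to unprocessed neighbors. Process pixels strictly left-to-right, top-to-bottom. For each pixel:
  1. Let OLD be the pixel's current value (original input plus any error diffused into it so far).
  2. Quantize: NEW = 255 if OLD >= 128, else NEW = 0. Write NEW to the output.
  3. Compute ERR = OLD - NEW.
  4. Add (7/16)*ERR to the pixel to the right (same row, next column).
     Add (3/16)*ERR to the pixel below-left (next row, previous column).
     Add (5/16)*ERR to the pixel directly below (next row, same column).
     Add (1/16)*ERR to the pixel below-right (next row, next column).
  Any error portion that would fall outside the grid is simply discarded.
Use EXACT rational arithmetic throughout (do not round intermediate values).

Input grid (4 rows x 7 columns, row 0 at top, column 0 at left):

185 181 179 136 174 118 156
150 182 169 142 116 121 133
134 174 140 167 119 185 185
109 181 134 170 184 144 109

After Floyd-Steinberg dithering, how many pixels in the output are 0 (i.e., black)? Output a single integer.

(0,0): OLD=185 → NEW=255, ERR=-70
(0,1): OLD=1203/8 → NEW=255, ERR=-837/8
(0,2): OLD=17053/128 → NEW=255, ERR=-15587/128
(0,3): OLD=169419/2048 → NEW=0, ERR=169419/2048
(0,4): OLD=6887565/32768 → NEW=255, ERR=-1468275/32768
(0,5): OLD=51588059/524288 → NEW=0, ERR=51588059/524288
(0,6): OLD=1669739261/8388608 → NEW=255, ERR=-469355779/8388608
(1,0): OLD=13889/128 → NEW=0, ERR=13889/128
(1,1): OLD=173639/1024 → NEW=255, ERR=-87481/1024
(1,2): OLD=3360083/32768 → NEW=0, ERR=3360083/32768
(1,3): OLD=25781975/131072 → NEW=255, ERR=-7641385/131072
(1,4): OLD=839793189/8388608 → NEW=0, ERR=839793189/8388608
(1,5): OLD=12230998197/67108864 → NEW=255, ERR=-4881762123/67108864
(1,6): OLD=96464368123/1073741824 → NEW=0, ERR=96464368123/1073741824
(2,0): OLD=2488573/16384 → NEW=255, ERR=-1689347/16384
(2,1): OLD=67214127/524288 → NEW=255, ERR=-66479313/524288
(2,2): OLD=841369677/8388608 → NEW=0, ERR=841369677/8388608
(2,3): OLD=14619132965/67108864 → NEW=255, ERR=-2493627355/67108864
(2,4): OLD=62676968821/536870912 → NEW=0, ERR=62676968821/536870912
(2,5): OLD=4062099025255/17179869184 → NEW=255, ERR=-318767616665/17179869184
(2,6): OLD=55088457814337/274877906944 → NEW=255, ERR=-15005408456383/274877906944
(3,0): OLD=444624813/8388608 → NEW=0, ERR=444624813/8388608
(3,1): OLD=11873300393/67108864 → NEW=255, ERR=-5239459927/67108864
(3,2): OLD=62434868939/536870912 → NEW=0, ERR=62434868939/536870912
(3,3): OLD=509866608701/2147483648 → NEW=255, ERR=-37741721539/2147483648
(3,4): OLD=56897642029997/274877906944 → NEW=255, ERR=-13196224240723/274877906944
(3,5): OLD=251259050623959/2199023255552 → NEW=0, ERR=251259050623959/2199023255552
(3,6): OLD=4952891318861961/35184372088832 → NEW=255, ERR=-4019123563790199/35184372088832
Output grid:
  Row 0: ###.#.#  (2 black, running=2)
  Row 1: .#.#.#.  (4 black, running=6)
  Row 2: ##.#.##  (2 black, running=8)
  Row 3: .#.##.#  (3 black, running=11)

Answer: 11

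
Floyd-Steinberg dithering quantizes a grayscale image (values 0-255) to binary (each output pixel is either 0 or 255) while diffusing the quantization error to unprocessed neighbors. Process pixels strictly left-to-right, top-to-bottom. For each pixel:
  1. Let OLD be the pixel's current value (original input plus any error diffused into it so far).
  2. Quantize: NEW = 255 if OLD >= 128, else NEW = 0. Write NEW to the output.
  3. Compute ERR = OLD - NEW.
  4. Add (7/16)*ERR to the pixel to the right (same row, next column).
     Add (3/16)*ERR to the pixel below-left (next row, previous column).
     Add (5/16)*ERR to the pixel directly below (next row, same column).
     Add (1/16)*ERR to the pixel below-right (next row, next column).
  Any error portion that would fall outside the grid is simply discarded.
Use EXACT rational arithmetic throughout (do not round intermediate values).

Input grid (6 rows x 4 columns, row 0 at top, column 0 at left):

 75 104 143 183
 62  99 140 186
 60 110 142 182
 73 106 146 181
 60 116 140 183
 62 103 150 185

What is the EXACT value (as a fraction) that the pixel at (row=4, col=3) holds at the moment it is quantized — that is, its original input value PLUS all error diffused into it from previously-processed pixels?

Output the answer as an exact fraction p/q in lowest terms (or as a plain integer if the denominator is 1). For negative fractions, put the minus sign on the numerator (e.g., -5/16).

Answer: 3917363625129211/17592186044416

Derivation:
(0,0): OLD=75 → NEW=0, ERR=75
(0,1): OLD=2189/16 → NEW=255, ERR=-1891/16
(0,2): OLD=23371/256 → NEW=0, ERR=23371/256
(0,3): OLD=913165/4096 → NEW=255, ERR=-131315/4096
(1,0): OLD=16199/256 → NEW=0, ERR=16199/256
(1,1): OLD=228465/2048 → NEW=0, ERR=228465/2048
(1,2): OLD=13365189/65536 → NEW=255, ERR=-3346491/65536
(1,3): OLD=167087475/1048576 → NEW=255, ERR=-100299405/1048576
(2,0): OLD=3299435/32768 → NEW=0, ERR=3299435/32768
(2,1): OLD=192197321/1048576 → NEW=255, ERR=-75189559/1048576
(2,2): OLD=175549293/2097152 → NEW=0, ERR=175549293/2097152
(2,3): OLD=6225669913/33554432 → NEW=255, ERR=-2330710247/33554432
(3,0): OLD=1527077691/16777216 → NEW=0, ERR=1527077691/16777216
(3,1): OLD=39031031205/268435456 → NEW=255, ERR=-29420010075/268435456
(3,2): OLD=458291129179/4294967296 → NEW=0, ERR=458291129179/4294967296
(3,3): OLD=14514133587453/68719476736 → NEW=255, ERR=-3009332980227/68719476736
(4,0): OLD=291604222815/4294967296 → NEW=0, ERR=291604222815/4294967296
(4,1): OLD=4712446665757/34359738368 → NEW=255, ERR=-4049286618083/34359738368
(4,2): OLD=117345384049917/1099511627776 → NEW=0, ERR=117345384049917/1099511627776
(4,3): OLD=3917363625129211/17592186044416 → NEW=255, ERR=-568643816196869/17592186044416
Target (4,3): original=183, with diffused error = 3917363625129211/17592186044416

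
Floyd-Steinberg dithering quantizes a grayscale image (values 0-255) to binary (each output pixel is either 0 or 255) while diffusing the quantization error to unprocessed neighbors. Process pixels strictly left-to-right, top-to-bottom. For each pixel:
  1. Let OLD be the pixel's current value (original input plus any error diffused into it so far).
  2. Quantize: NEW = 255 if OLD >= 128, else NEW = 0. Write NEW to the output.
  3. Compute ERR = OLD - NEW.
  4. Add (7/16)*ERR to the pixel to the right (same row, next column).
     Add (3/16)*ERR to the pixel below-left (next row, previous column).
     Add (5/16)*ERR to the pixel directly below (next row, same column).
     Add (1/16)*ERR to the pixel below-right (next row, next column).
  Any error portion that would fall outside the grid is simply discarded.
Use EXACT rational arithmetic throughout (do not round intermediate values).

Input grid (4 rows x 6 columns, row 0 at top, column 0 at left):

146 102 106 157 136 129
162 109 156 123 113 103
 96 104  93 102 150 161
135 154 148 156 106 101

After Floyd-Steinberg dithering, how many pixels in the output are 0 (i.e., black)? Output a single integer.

(0,0): OLD=146 → NEW=255, ERR=-109
(0,1): OLD=869/16 → NEW=0, ERR=869/16
(0,2): OLD=33219/256 → NEW=255, ERR=-32061/256
(0,3): OLD=418645/4096 → NEW=0, ERR=418645/4096
(0,4): OLD=11843411/65536 → NEW=255, ERR=-4868269/65536
(0,5): OLD=101188421/1048576 → NEW=0, ERR=101188421/1048576
(1,0): OLD=35359/256 → NEW=255, ERR=-29921/256
(1,1): OLD=91225/2048 → NEW=0, ERR=91225/2048
(1,2): OLD=10414285/65536 → NEW=255, ERR=-6297395/65536
(1,3): OLD=23893065/262144 → NEW=0, ERR=23893065/262144
(1,4): OLD=2586108091/16777216 → NEW=255, ERR=-1692081989/16777216
(1,5): OLD=22653074861/268435456 → NEW=0, ERR=22653074861/268435456
(2,0): OLD=2222563/32768 → NEW=0, ERR=2222563/32768
(2,1): OLD=128211825/1048576 → NEW=0, ERR=128211825/1048576
(2,2): OLD=2287396243/16777216 → NEW=255, ERR=-1990793837/16777216
(2,3): OLD=7201130683/134217728 → NEW=0, ERR=7201130683/134217728
(2,4): OLD=702120087985/4294967296 → NEW=255, ERR=-393096572495/4294967296
(2,5): OLD=9691232746727/68719476736 → NEW=255, ERR=-7832233820953/68719476736
(3,0): OLD=3005169715/16777216 → NEW=255, ERR=-1273020365/16777216
(3,1): OLD=18925217207/134217728 → NEW=255, ERR=-15300303433/134217728
(3,2): OLD=84554104021/1073741824 → NEW=0, ERR=84554104021/1073741824
(3,3): OLD=12551001252927/68719476736 → NEW=255, ERR=-4972465314753/68719476736
(3,4): OLD=15241763494111/549755813888 → NEW=0, ERR=15241763494111/549755813888
(3,5): OLD=631492025584305/8796093022208 → NEW=0, ERR=631492025584305/8796093022208
Output grid:
  Row 0: #.#.#.  (3 black, running=3)
  Row 1: #.#.#.  (3 black, running=6)
  Row 2: ..#.##  (3 black, running=9)
  Row 3: ##.#..  (3 black, running=12)

Answer: 12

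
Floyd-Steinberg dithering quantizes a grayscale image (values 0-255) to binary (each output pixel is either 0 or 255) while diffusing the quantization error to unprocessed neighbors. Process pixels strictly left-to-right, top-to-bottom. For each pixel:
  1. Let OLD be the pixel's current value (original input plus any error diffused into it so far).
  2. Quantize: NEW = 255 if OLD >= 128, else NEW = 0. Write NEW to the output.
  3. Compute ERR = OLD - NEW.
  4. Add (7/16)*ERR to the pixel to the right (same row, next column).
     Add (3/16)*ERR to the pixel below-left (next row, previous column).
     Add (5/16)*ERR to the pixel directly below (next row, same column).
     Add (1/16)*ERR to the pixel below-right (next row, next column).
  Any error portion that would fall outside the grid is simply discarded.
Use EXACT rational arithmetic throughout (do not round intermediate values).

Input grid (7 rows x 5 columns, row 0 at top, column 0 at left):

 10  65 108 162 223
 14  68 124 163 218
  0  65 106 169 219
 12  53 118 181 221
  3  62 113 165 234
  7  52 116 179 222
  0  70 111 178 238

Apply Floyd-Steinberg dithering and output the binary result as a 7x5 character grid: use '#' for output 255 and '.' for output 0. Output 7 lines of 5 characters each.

Answer: ..#.#
..###
...##
..#.#
..###
...##
.#.##

Derivation:
(0,0): OLD=10 → NEW=0, ERR=10
(0,1): OLD=555/8 → NEW=0, ERR=555/8
(0,2): OLD=17709/128 → NEW=255, ERR=-14931/128
(0,3): OLD=227259/2048 → NEW=0, ERR=227259/2048
(0,4): OLD=8898077/32768 → NEW=255, ERR=542237/32768
(1,0): OLD=3857/128 → NEW=0, ERR=3857/128
(1,1): OLD=83575/1024 → NEW=0, ERR=83575/1024
(1,2): OLD=4862659/32768 → NEW=255, ERR=-3493181/32768
(1,3): OLD=19247943/131072 → NEW=255, ERR=-14175417/131072
(1,4): OLD=383340533/2097152 → NEW=255, ERR=-151433227/2097152
(2,0): OLD=405005/16384 → NEW=0, ERR=405005/16384
(2,1): OLD=43628639/524288 → NEW=0, ERR=43628639/524288
(2,2): OLD=787823837/8388608 → NEW=0, ERR=787823837/8388608
(2,3): OLD=20949976391/134217728 → NEW=255, ERR=-13275544249/134217728
(2,4): OLD=314395849521/2147483648 → NEW=255, ERR=-233212480719/2147483648
(3,0): OLD=296350013/8388608 → NEW=0, ERR=296350013/8388608
(3,1): OLD=7624557433/67108864 → NEW=0, ERR=7624557433/67108864
(3,2): OLD=394515080323/2147483648 → NEW=255, ERR=-153093249917/2147483648
(3,3): OLD=448432726923/4294967296 → NEW=0, ERR=448432726923/4294967296
(3,4): OLD=15569091223959/68719476736 → NEW=255, ERR=-1954375343721/68719476736
(4,0): OLD=37948898291/1073741824 → NEW=0, ERR=37948898291/1073741824
(4,1): OLD=3498103397747/34359738368 → NEW=0, ERR=3498103397747/34359738368
(4,2): OLD=89027829612061/549755813888 → NEW=255, ERR=-51159902929379/549755813888
(4,3): OLD=1294136093161331/8796093022208 → NEW=255, ERR=-948867627501709/8796093022208
(4,4): OLD=25958088887391653/140737488355328 → NEW=255, ERR=-9929970643216987/140737488355328
(5,0): OLD=20414424617017/549755813888 → NEW=0, ERR=20414424617017/549755813888
(5,1): OLD=373048104215275/4398046511104 → NEW=0, ERR=373048104215275/4398046511104
(5,2): OLD=15504341461199683/140737488355328 → NEW=0, ERR=15504341461199683/140737488355328
(5,3): OLD=98201574899587117/562949953421312 → NEW=255, ERR=-45350663222847443/562949953421312
(5,4): OLD=1422816650968119007/9007199254740992 → NEW=255, ERR=-874019158990833953/9007199254740992
(6,0): OLD=1935721297326505/70368744177664 → NEW=0, ERR=1935721297326505/70368744177664
(6,1): OLD=296152898880537831/2251799813685248 → NEW=255, ERR=-278056053609200409/2251799813685248
(6,2): OLD=2939944081420623709/36028797018963968 → NEW=0, ERR=2939944081420623709/36028797018963968
(6,3): OLD=102158291754819676479/576460752303423488 → NEW=255, ERR=-44839200082553312961/576460752303423488
(6,4): OLD=1555162934176300804985/9223372036854775808 → NEW=255, ERR=-796796935221667026055/9223372036854775808
Row 0: ..#.#
Row 1: ..###
Row 2: ...##
Row 3: ..#.#
Row 4: ..###
Row 5: ...##
Row 6: .#.##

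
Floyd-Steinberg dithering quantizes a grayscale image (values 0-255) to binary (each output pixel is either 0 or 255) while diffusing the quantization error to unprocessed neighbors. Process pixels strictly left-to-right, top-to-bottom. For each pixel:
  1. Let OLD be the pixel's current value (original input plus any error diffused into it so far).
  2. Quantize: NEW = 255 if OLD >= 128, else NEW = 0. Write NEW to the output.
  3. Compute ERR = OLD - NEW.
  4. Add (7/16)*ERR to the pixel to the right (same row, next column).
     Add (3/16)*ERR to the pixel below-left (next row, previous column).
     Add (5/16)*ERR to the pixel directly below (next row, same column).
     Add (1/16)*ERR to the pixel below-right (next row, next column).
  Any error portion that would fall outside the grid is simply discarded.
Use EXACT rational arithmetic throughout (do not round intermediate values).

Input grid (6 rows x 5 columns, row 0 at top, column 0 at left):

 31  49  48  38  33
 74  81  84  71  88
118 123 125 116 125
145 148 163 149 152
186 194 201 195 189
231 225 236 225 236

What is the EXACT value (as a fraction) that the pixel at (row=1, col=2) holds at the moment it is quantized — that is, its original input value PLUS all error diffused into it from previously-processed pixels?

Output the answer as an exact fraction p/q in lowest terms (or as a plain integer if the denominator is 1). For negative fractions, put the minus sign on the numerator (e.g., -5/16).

(0,0): OLD=31 → NEW=0, ERR=31
(0,1): OLD=1001/16 → NEW=0, ERR=1001/16
(0,2): OLD=19295/256 → NEW=0, ERR=19295/256
(0,3): OLD=290713/4096 → NEW=0, ERR=290713/4096
(0,4): OLD=4197679/65536 → NEW=0, ERR=4197679/65536
(1,0): OLD=24427/256 → NEW=0, ERR=24427/256
(1,1): OLD=324333/2048 → NEW=255, ERR=-197907/2048
(1,2): OLD=5406321/65536 → NEW=0, ERR=5406321/65536
Target (1,2): original=84, with diffused error = 5406321/65536

Answer: 5406321/65536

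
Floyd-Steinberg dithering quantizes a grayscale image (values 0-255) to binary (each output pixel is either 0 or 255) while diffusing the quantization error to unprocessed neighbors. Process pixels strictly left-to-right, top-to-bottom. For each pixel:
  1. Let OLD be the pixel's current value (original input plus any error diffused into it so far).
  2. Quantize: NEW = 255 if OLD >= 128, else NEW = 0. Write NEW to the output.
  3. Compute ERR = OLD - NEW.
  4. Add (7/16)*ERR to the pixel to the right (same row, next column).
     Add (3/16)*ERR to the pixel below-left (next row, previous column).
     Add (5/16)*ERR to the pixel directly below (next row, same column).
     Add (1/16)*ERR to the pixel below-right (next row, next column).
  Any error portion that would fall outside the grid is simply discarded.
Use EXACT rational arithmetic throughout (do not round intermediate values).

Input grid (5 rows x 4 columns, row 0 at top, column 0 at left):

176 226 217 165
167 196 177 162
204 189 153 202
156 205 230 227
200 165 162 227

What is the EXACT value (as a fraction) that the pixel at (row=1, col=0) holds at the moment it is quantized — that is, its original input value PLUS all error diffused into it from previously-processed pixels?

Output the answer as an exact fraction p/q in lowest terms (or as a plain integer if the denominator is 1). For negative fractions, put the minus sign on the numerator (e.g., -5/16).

Answer: 33381/256

Derivation:
(0,0): OLD=176 → NEW=255, ERR=-79
(0,1): OLD=3063/16 → NEW=255, ERR=-1017/16
(0,2): OLD=48433/256 → NEW=255, ERR=-16847/256
(0,3): OLD=557911/4096 → NEW=255, ERR=-486569/4096
(1,0): OLD=33381/256 → NEW=255, ERR=-31899/256
Target (1,0): original=167, with diffused error = 33381/256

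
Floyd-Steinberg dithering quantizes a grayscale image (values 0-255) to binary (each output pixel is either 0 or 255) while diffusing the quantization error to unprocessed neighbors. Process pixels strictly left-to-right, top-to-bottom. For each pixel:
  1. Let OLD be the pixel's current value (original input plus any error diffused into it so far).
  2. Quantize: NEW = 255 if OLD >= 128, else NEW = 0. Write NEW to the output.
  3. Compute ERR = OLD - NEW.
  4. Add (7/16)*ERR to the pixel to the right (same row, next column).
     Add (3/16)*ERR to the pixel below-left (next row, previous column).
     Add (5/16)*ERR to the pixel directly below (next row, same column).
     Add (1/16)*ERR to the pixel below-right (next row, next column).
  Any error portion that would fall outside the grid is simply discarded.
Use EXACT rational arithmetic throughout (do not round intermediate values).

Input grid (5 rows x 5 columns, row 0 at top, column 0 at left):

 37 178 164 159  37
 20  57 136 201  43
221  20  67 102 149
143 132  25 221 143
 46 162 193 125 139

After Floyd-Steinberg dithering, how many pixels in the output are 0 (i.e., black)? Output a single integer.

Answer: 13

Derivation:
(0,0): OLD=37 → NEW=0, ERR=37
(0,1): OLD=3107/16 → NEW=255, ERR=-973/16
(0,2): OLD=35173/256 → NEW=255, ERR=-30107/256
(0,3): OLD=440515/4096 → NEW=0, ERR=440515/4096
(0,4): OLD=5508437/65536 → NEW=0, ERR=5508437/65536
(1,0): OLD=5161/256 → NEW=0, ERR=5161/256
(1,1): OLD=55455/2048 → NEW=0, ERR=55455/2048
(1,2): OLD=8353163/65536 → NEW=0, ERR=8353163/65536
(1,3): OLD=78323759/262144 → NEW=255, ERR=11477039/262144
(1,4): OLD=399056045/4194304 → NEW=0, ERR=399056045/4194304
(2,0): OLD=7614533/32768 → NEW=255, ERR=-741307/32768
(2,1): OLD=45846727/1048576 → NEW=0, ERR=45846727/1048576
(2,2): OLD=2279371029/16777216 → NEW=255, ERR=-1998819051/16777216
(2,3): OLD=23988417903/268435456 → NEW=0, ERR=23988417903/268435456
(2,4): OLD=947319474761/4294967296 → NEW=255, ERR=-147897185719/4294967296
(3,0): OLD=2418072949/16777216 → NEW=255, ERR=-1860117131/16777216
(3,1): OLD=9852196049/134217728 → NEW=0, ERR=9852196049/134217728
(3,2): OLD=169101418827/4294967296 → NEW=0, ERR=169101418827/4294967296
(3,3): OLD=2166799811059/8589934592 → NEW=255, ERR=-23633509901/8589934592
(3,4): OLD=18776993292895/137438953472 → NEW=255, ERR=-16269939842465/137438953472
(4,0): OLD=53936150715/2147483648 → NEW=0, ERR=53936150715/2147483648
(4,1): OLD=13495126980027/68719476736 → NEW=255, ERR=-4028339587653/68719476736
(4,2): OLD=202012600692821/1099511627776 → NEW=255, ERR=-78362864390059/1099511627776
(4,3): OLD=1288169165485499/17592186044416 → NEW=0, ERR=1288169165485499/17592186044416
(4,4): OLD=37681042993724829/281474976710656 → NEW=255, ERR=-34095076067492451/281474976710656
Output grid:
  Row 0: .##..  (3 black, running=3)
  Row 1: ...#.  (4 black, running=7)
  Row 2: #.#.#  (2 black, running=9)
  Row 3: #..##  (2 black, running=11)
  Row 4: .##.#  (2 black, running=13)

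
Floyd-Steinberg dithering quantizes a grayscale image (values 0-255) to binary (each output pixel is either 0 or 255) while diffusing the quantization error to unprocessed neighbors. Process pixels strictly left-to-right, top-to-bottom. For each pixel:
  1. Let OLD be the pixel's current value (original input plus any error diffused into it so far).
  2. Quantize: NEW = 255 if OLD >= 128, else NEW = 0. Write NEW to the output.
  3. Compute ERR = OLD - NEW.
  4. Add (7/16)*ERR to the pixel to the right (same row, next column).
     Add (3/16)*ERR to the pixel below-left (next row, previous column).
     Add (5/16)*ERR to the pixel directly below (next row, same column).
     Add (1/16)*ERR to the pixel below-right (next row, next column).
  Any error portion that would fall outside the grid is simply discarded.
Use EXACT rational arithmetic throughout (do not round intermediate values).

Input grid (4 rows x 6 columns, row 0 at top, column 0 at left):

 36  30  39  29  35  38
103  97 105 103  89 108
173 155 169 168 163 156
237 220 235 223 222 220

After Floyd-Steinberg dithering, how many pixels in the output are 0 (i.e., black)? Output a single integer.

(0,0): OLD=36 → NEW=0, ERR=36
(0,1): OLD=183/4 → NEW=0, ERR=183/4
(0,2): OLD=3777/64 → NEW=0, ERR=3777/64
(0,3): OLD=56135/1024 → NEW=0, ERR=56135/1024
(0,4): OLD=966385/16384 → NEW=0, ERR=966385/16384
(0,5): OLD=16726167/262144 → NEW=0, ERR=16726167/262144
(1,0): OLD=7861/64 → NEW=0, ERR=7861/64
(1,1): OLD=91315/512 → NEW=255, ERR=-39245/512
(1,2): OLD=1688303/16384 → NEW=0, ERR=1688303/16384
(1,3): OLD=11793955/65536 → NEW=255, ERR=-4917725/65536
(1,4): OLD=377456617/4194304 → NEW=0, ERR=377456617/4194304
(1,5): OLD=11475441551/67108864 → NEW=255, ERR=-5637318769/67108864
(2,0): OLD=1613921/8192 → NEW=255, ERR=-475039/8192
(2,1): OLD=34779899/262144 → NEW=255, ERR=-32066821/262144
(2,2): OLD=540327729/4194304 → NEW=255, ERR=-529219791/4194304
(2,3): OLD=3780327017/33554432 → NEW=0, ERR=3780327017/33554432
(2,4): OLD=236193318203/1073741824 → NEW=255, ERR=-37610846917/1073741824
(2,5): OLD=2062427056717/17179869184 → NEW=0, ERR=2062427056717/17179869184
(3,0): OLD=821843345/4194304 → NEW=255, ERR=-247704175/4194304
(3,1): OLD=4316897917/33554432 → NEW=255, ERR=-4239482243/33554432
(3,2): OLD=41277962471/268435456 → NEW=255, ERR=-27173078809/268435456
(3,3): OLD=3426804136853/17179869184 → NEW=255, ERR=-954062505067/17179869184
(3,4): OLD=29729199327797/137438953472 → NEW=255, ERR=-5317733807563/137438953472
(3,5): OLD=524243873431803/2199023255552 → NEW=255, ERR=-36507056733957/2199023255552
Output grid:
  Row 0: ......  (6 black, running=6)
  Row 1: .#.#.#  (3 black, running=9)
  Row 2: ###.#.  (2 black, running=11)
  Row 3: ######  (0 black, running=11)

Answer: 11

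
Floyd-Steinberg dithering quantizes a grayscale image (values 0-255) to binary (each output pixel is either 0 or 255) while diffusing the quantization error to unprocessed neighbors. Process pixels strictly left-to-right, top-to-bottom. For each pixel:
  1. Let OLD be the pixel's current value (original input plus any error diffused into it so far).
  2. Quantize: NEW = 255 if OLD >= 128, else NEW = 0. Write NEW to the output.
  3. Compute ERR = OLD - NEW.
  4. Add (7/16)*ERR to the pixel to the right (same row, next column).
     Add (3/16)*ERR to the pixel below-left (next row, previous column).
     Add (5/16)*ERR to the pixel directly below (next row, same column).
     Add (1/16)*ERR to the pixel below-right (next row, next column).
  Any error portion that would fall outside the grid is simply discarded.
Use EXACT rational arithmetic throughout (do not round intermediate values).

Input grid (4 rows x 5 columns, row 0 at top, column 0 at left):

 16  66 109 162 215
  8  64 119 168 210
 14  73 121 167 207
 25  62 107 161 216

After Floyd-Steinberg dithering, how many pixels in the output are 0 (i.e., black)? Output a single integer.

Answer: 11

Derivation:
(0,0): OLD=16 → NEW=0, ERR=16
(0,1): OLD=73 → NEW=0, ERR=73
(0,2): OLD=2255/16 → NEW=255, ERR=-1825/16
(0,3): OLD=28697/256 → NEW=0, ERR=28697/256
(0,4): OLD=1081519/4096 → NEW=255, ERR=37039/4096
(1,0): OLD=427/16 → NEW=0, ERR=427/16
(1,1): OLD=9997/128 → NEW=0, ERR=9997/128
(1,2): OLD=586161/4096 → NEW=255, ERR=-458319/4096
(1,3): OLD=2435373/16384 → NEW=255, ERR=-1742547/16384
(1,4): OLD=45429799/262144 → NEW=255, ERR=-21416921/262144
(2,0): OLD=75743/2048 → NEW=0, ERR=75743/2048
(2,1): OLD=6178405/65536 → NEW=0, ERR=6178405/65536
(2,2): OLD=117668911/1048576 → NEW=0, ERR=117668911/1048576
(2,3): OLD=2693529693/16777216 → NEW=255, ERR=-1584660387/16777216
(2,4): OLD=35835733835/268435456 → NEW=255, ERR=-32615307445/268435456
(3,0): OLD=56868495/1048576 → NEW=0, ERR=56868495/1048576
(3,1): OLD=1162163203/8388608 → NEW=255, ERR=-976931837/8388608
(3,2): OLD=21286751473/268435456 → NEW=0, ERR=21286751473/268435456
(3,3): OLD=80750185361/536870912 → NEW=255, ERR=-56151897199/536870912
(3,4): OLD=1085500384645/8589934592 → NEW=0, ERR=1085500384645/8589934592
Output grid:
  Row 0: ..#.#  (3 black, running=3)
  Row 1: ..###  (2 black, running=5)
  Row 2: ...##  (3 black, running=8)
  Row 3: .#.#.  (3 black, running=11)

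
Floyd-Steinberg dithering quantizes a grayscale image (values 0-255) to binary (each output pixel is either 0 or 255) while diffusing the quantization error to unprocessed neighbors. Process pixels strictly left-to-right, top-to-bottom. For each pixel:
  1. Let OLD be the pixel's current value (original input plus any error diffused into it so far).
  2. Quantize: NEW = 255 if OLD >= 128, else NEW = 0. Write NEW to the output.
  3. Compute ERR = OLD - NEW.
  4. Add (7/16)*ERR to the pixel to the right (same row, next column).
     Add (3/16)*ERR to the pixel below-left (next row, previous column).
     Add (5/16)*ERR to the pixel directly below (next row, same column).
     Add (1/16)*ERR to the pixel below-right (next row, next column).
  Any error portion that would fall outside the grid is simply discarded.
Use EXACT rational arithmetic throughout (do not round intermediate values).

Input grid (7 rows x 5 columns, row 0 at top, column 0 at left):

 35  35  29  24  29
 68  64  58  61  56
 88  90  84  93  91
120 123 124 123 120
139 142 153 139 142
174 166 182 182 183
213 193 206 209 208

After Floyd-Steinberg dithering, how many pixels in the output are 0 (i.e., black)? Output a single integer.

Answer: 18

Derivation:
(0,0): OLD=35 → NEW=0, ERR=35
(0,1): OLD=805/16 → NEW=0, ERR=805/16
(0,2): OLD=13059/256 → NEW=0, ERR=13059/256
(0,3): OLD=189717/4096 → NEW=0, ERR=189717/4096
(0,4): OLD=3228563/65536 → NEW=0, ERR=3228563/65536
(1,0): OLD=22623/256 → NEW=0, ERR=22623/256
(1,1): OLD=266521/2048 → NEW=255, ERR=-255719/2048
(1,2): OLD=2040973/65536 → NEW=0, ERR=2040973/65536
(1,3): OLD=26614025/262144 → NEW=0, ERR=26614025/262144
(1,4): OLD=497892347/4194304 → NEW=0, ERR=497892347/4194304
(2,0): OLD=3021347/32768 → NEW=0, ERR=3021347/32768
(2,1): OLD=107670065/1048576 → NEW=0, ERR=107670065/1048576
(2,2): OLD=2514694611/16777216 → NEW=255, ERR=-1763495469/16777216
(2,3): OLD=27633714377/268435456 → NEW=0, ERR=27633714377/268435456
(2,4): OLD=770856337215/4294967296 → NEW=255, ERR=-324360323265/4294967296
(3,0): OLD=2819691635/16777216 → NEW=255, ERR=-1458498445/16777216
(3,1): OLD=13839060215/134217728 → NEW=0, ERR=13839060215/134217728
(3,2): OLD=695707829965/4294967296 → NEW=255, ERR=-399508830515/4294967296
(3,3): OLD=805261895653/8589934592 → NEW=0, ERR=805261895653/8589934592
(3,4): OLD=19770183313625/137438953472 → NEW=255, ERR=-15276749821735/137438953472
(4,0): OLD=281677469917/2147483648 → NEW=255, ERR=-265930860323/2147483648
(4,1): OLD=6677481192925/68719476736 → NEW=0, ERR=6677481192925/68719476736
(4,2): OLD=209418825284755/1099511627776 → NEW=255, ERR=-70956639798125/1099511627776
(4,3): OLD=1995068738471389/17592186044416 → NEW=0, ERR=1995068738471389/17592186044416
(4,4): OLD=45806984338599819/281474976710656 → NEW=255, ERR=-25969134722617461/281474976710656
(5,0): OLD=168798529160119/1099511627776 → NEW=255, ERR=-111576935922761/1099511627776
(5,1): OLD=1162218153733989/8796093022208 → NEW=255, ERR=-1080785566929051/8796093022208
(5,2): OLD=38115558041285645/281474976710656 → NEW=255, ERR=-33660561019931635/281474976710656
(5,3): OLD=161891100040861891/1125899906842624 → NEW=255, ERR=-125213376204007229/1125899906842624
(5,4): OLD=2028442998616972145/18014398509481984 → NEW=0, ERR=2028442998616972145/18014398509481984
(6,0): OLD=22271650881987271/140737488355328 → NEW=255, ERR=-13616408648621369/140737488355328
(6,1): OLD=376093937637136681/4503599627370496 → NEW=0, ERR=376093937637136681/4503599627370496
(6,2): OLD=12727754328962819923/72057594037927936 → NEW=255, ERR=-5646932150708803757/72057594037927936
(6,3): OLD=177088001384888245585/1152921504606846976 → NEW=255, ERR=-116906982289857733295/1152921504606846976
(6,4): OLD=3539457153627110286967/18446744073709551616 → NEW=255, ERR=-1164462585168825375113/18446744073709551616
Output grid:
  Row 0: .....  (5 black, running=5)
  Row 1: .#...  (4 black, running=9)
  Row 2: ..#.#  (3 black, running=12)
  Row 3: #.#.#  (2 black, running=14)
  Row 4: #.#.#  (2 black, running=16)
  Row 5: ####.  (1 black, running=17)
  Row 6: #.###  (1 black, running=18)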